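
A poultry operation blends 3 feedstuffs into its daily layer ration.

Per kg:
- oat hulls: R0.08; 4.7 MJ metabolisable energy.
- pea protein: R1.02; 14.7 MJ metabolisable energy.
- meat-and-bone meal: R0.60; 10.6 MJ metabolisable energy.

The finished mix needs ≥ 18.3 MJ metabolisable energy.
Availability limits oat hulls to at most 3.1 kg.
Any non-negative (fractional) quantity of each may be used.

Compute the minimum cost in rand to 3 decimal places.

Treat it as an LP. Let x1 = kg of oat hulls, x2 = kg of pea protein, x3 = kg of meat-and-bone meal.
Minimise 0.08x1 + 1.02x2 + 0.6x3 s.t.:
  4.7x1 + 14.7x2 + 10.6x3 ≥ 18.3   (metabolisable energy)
  x1 ≤ 3.1
  x1, x2, x3 ≥ 0.
The cheapest feasible vertex uses only oat hulls, meat-and-bone meal; pea protein is not used. There the metabolisable energy and the oat hulls cap constraints are tight.
Solving gives x1 = 3.1, x3 = 0.3519.
Cost = 0.08·3.1 + 0.6·0.3519 = 0.45914.

R0.459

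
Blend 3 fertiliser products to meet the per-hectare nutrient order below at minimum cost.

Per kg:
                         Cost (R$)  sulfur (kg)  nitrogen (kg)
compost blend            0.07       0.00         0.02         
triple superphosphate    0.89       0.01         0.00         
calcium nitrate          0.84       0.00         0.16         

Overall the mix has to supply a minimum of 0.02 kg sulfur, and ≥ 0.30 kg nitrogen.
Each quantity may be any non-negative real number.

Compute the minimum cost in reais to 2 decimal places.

Treat it as an LP. Let x1 = kg of compost blend, x2 = kg of triple superphosphate, x3 = kg of calcium nitrate.
min 0.07x1 + 0.89x2 + 0.84x3 s.t.:
  0.01x2 ≥ 0.02   (sulfur)
  0.02x1 + 0.16x3 ≥ 0.3   (nitrogen)
  x1, x2, x3 ≥ 0.
The cheapest feasible vertex uses only compost blend, triple superphosphate; calcium nitrate is not used. The sulfur and nitrogen requirements are met with equality.
So compost blend = 15 kg, triple superphosphate = 2 kg.
Total cost: 0.07·15 + 0.89·2 = 2.8300.

R$2.83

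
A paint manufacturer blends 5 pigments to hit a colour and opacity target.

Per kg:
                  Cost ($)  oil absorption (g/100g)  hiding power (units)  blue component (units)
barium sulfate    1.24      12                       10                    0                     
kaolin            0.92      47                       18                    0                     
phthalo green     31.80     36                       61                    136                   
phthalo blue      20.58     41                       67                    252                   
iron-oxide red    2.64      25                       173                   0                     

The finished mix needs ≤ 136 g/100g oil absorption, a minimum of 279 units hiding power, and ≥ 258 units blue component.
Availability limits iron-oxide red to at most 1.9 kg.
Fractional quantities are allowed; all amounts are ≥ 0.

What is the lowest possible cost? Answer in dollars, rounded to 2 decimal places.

Let x1 = kg of barium sulfate, x2 = kg of kaolin, x3 = kg of phthalo green, x4 = kg of phthalo blue, x5 = kg of iron-oxide red.
Minimise 1.24x1 + 0.92x2 + 31.8x3 + 20.58x4 + 2.64x5 subject to:
  12x1 + 47x2 + 36x3 + 41x4 + 25x5 ≤ 136   (oil absorption)
  10x1 + 18x2 + 61x3 + 67x4 + 173x5 ≥ 279   (hiding power)
  136x3 + 252x4 ≥ 258   (blue component)
  x5 ≤ 1.9
  x1, x2, x3, x4, x5 ≥ 0.
The minimum-cost mix takes nothing from barium sulfate, kaolin, phthalo green — only phthalo blue, iron-oxide red. There the hiding power and blue component constraints are tight.
So phthalo blue = 1.024 kg, iron-oxide red = 1.216 kg.
Objective = 20.58·1.024 + 2.64·1.216 = 24.2842.

$24.28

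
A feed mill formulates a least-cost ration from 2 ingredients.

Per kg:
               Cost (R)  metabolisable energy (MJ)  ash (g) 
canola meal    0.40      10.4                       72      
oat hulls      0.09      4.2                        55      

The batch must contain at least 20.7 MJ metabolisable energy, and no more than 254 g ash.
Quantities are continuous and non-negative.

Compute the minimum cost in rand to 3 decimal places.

This is a linear program. Let x1 = kg of canola meal, x2 = kg of oat hulls.
min 0.4x1 + 0.09x2 s.t.:
  10.4x1 + 4.2x2 ≥ 20.7   (metabolisable energy)
  72x1 + 55x2 ≤ 254   (ash)
  x1, x2 ≥ 0.
Both inputs are positive at the optimum. The metabolisable energy and ash requirements are met with equality.
That vertex is x1 = 0.2659, x2 = 4.27.
Total cost: 0.4·0.2659 + 0.09·4.27 = 0.49066.

R0.491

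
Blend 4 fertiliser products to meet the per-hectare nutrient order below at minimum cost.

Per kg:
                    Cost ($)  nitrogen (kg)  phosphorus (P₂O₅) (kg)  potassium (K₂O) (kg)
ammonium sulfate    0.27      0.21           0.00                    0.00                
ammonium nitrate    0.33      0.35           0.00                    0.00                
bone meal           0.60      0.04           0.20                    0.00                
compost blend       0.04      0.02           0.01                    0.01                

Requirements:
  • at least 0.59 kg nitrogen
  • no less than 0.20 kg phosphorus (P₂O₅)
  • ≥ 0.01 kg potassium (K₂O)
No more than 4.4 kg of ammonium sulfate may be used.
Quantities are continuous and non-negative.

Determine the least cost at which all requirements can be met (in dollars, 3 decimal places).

Set it up as a linear program. Let x1 = kg of ammonium sulfate, x2 = kg of ammonium nitrate, x3 = kg of bone meal, x4 = kg of compost blend.
Minimize 0.27x1 + 0.33x2 + 0.6x3 + 0.04x4 subject to:
  0.21x1 + 0.35x2 + 0.04x3 + 0.02x4 ≥ 0.59   (nitrogen)
  0.2x3 + 0.01x4 ≥ 0.2   (phosphorus (P₂O₅))
  0.01x4 ≥ 0.01   (potassium (K₂O))
  x1 ≤ 4.4
  x1, x2, x3, x4 ≥ 0.
The minimum-cost mix takes nothing from ammonium sulfate, bone meal — only ammonium nitrate, compost blend. There the nitrogen and phosphorus (P₂O₅) constraints are tight.
Optimal quantities: ammonium nitrate = 0.5429 kg, compost blend = 20 kg.
Hence cost = 0.33·0.5429 + 0.04·20 = $0.97916.

$0.979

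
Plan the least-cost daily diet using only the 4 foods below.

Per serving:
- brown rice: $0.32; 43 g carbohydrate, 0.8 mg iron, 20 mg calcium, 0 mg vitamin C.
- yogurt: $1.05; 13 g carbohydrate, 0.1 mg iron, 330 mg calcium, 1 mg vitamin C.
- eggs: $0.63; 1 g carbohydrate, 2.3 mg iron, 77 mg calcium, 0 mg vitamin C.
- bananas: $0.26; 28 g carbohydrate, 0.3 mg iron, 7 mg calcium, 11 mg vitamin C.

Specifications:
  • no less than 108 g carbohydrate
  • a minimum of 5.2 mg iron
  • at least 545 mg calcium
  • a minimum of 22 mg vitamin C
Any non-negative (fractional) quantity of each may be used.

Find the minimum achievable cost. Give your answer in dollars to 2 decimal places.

$3.05

Set it up as a linear program. Let x1 = servings of brown rice, x2 = servings of yogurt, x3 = servings of eggs, x4 = servings of bananas.
Minimise 0.32x1 + 1.05x2 + 0.63x3 + 0.26x4 subject to:
  43x1 + 13x2 + 1x3 + 28x4 ≥ 108   (carbohydrate)
  0.8x1 + 0.1x2 + 2.3x3 + 0.3x4 ≥ 5.2   (iron)
  20x1 + 330x2 + 77x3 + 7x4 ≥ 545   (calcium)
  1x2 + 11x4 ≥ 22   (vitamin C)
  x1, x2, x3, x4 ≥ 0.
The optimal mix uses every input. The carbohydrate, iron, calcium, vitamin C requirements are met with equality.
That vertex is x1 = 0.886, x2 = 1.172, x3 = 1.655, x4 = 1.893.
Total cost: 0.32·0.886 + 1.05·1.172 + 0.63·1.655 + 0.26·1.893 = 3.0490.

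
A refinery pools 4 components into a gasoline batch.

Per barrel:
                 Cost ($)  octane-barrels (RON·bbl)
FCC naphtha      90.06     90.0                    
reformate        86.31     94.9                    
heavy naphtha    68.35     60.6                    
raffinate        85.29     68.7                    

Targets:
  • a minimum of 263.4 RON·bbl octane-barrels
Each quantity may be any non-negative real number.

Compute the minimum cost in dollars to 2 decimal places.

Let x1 = barrels of FCC naphtha, x2 = barrels of reformate, x3 = barrels of heavy naphtha, x4 = barrels of raffinate.
Minimize 90.06x1 + 86.31x2 + 68.35x3 + 85.29x4 subject to:
  90x1 + 94.9x2 + 60.6x3 + 68.7x4 ≥ 263.4   (octane-barrels)
  x1, x2, x3, x4 ≥ 0.
The minimum-cost mix takes nothing from FCC naphtha, heavy naphtha, raffinate — only reformate. The octane-barrels requirement is met with equality.
So reformate = 2.7756 barrels.
Objective = 86.31·2.7756 = 239.5620.

$239.56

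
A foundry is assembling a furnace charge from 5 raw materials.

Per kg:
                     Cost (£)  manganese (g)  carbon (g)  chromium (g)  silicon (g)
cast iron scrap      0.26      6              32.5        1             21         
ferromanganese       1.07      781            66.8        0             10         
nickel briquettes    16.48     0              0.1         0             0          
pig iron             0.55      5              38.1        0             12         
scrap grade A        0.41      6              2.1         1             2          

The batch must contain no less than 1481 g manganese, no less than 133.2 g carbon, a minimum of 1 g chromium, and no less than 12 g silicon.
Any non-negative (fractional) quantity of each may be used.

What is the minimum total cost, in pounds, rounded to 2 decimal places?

£2.28

This is a linear program. Let x1 = kg of cast iron scrap, x2 = kg of ferromanganese, x3 = kg of nickel briquettes, x4 = kg of pig iron, x5 = kg of scrap grade A.
Minimise 0.26x1 + 1.07x2 + 16.48x3 + 0.55x4 + 0.41x5 subject to:
  6x1 + 781x2 + 5x4 + 6x5 ≥ 1481   (manganese)
  32.5x1 + 66.8x2 + 0.1x3 + 38.1x4 + 2.1x5 ≥ 133.2   (carbon)
  1x1 + 1x5 ≥ 1   (chromium)
  21x1 + 10x2 + 12x4 + 2x5 ≥ 12   (silicon)
  x1, x2, x3, x4, x5 ≥ 0.
At the optimum only cast iron scrap, ferromanganese are positive (nickel briquettes, pig iron, scrap grade A = 0). The manganese and chromium requirements are met with equality.
Solving gives x1 = 1, x2 = 1.889.
Hence cost = 0.26·1 + 1.07·1.889 = £2.2812.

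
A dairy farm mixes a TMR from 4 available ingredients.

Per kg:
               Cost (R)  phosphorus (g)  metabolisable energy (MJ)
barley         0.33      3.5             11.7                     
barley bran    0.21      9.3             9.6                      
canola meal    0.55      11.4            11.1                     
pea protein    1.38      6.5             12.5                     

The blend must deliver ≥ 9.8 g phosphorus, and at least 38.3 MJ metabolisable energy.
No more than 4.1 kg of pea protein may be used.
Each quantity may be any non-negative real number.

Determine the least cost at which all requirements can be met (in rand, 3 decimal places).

R0.838

Let x1 = kg of barley, x2 = kg of barley bran, x3 = kg of canola meal, x4 = kg of pea protein.
Minimize 0.33x1 + 0.21x2 + 0.55x3 + 1.38x4 subject to:
  3.5x1 + 9.3x2 + 11.4x3 + 6.5x4 ≥ 9.8   (phosphorus)
  11.7x1 + 9.6x2 + 11.1x3 + 12.5x4 ≥ 38.3   (metabolisable energy)
  x4 ≤ 4.1
  x1, x2, x3, x4 ≥ 0.
The optimal basis is {barley bran}; barley, canola meal, pea protein drop out. The metabolisable energy requirement is met with equality.
That vertex is x2 = 3.99.
Hence cost = 0.21·3.99 = R0.83790.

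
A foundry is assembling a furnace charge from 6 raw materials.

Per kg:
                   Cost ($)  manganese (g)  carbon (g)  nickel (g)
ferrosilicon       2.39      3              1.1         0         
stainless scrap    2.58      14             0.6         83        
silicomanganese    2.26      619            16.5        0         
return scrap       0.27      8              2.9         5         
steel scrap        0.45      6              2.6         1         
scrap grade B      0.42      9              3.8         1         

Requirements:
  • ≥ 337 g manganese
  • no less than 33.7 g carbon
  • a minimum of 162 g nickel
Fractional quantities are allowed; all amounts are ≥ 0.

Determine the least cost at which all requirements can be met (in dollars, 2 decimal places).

$6.97

Set it up as a linear program. Let x1 = kg of ferrosilicon, x2 = kg of stainless scrap, x3 = kg of silicomanganese, x4 = kg of return scrap, x5 = kg of steel scrap, x6 = kg of scrap grade B.
Minimise 2.39x1 + 2.58x2 + 2.26x3 + 0.27x4 + 0.45x5 + 0.42x6 s.t.:
  3x1 + 14x2 + 619x3 + 8x4 + 6x5 + 9x6 ≥ 337   (manganese)
  1.1x1 + 0.6x2 + 16.5x3 + 2.9x4 + 2.6x5 + 3.8x6 ≥ 33.7   (carbon)
  83x2 + 5x4 + 1x5 + 1x6 ≥ 162   (nickel)
  x1, x2, x3, x4, x5, x6 ≥ 0.
The optimal basis is {stainless scrap, silicomanganese, return scrap}; ferrosilicon, steel scrap, scrap grade B drop out. The manganese, carbon, nickel requirements are met with equality.
Solving gives x2 = 1.405, x3 = 0.3953, x4 = 9.081.
Cost = 2.58·1.405 + 2.26·0.3953 + 0.27·9.081 = 6.9701.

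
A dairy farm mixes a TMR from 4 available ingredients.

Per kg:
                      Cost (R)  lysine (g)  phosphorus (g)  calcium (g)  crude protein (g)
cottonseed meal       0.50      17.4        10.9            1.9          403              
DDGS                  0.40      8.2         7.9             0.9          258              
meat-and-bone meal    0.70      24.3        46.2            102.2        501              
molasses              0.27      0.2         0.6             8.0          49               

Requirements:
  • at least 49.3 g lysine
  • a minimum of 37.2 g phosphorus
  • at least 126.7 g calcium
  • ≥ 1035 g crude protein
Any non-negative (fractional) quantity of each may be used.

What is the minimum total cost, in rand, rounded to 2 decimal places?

R1.42

Treat it as an LP. Let x1 = kg of cottonseed meal, x2 = kg of DDGS, x3 = kg of meat-and-bone meal, x4 = kg of molasses.
min 0.5x1 + 0.4x2 + 0.7x3 + 0.27x4 s.t.:
  17.4x1 + 8.2x2 + 24.3x3 + 0.2x4 ≥ 49.3   (lysine)
  10.9x1 + 7.9x2 + 46.2x3 + 0.6x4 ≥ 37.2   (phosphorus)
  1.9x1 + 0.9x2 + 102.2x3 + 8x4 ≥ 126.7   (calcium)
  403x1 + 258x2 + 501x3 + 49x4 ≥ 1035   (crude protein)
  x1, x2, x3, x4 ≥ 0.
The cheapest feasible vertex uses only cottonseed meal, meat-and-bone meal; DDGS, molasses are not used. There the lysine and calcium constraints are tight.
So cottonseed meal = 1.131 kg, meat-and-bone meal = 1.219 kg.
Hence cost = 0.5·1.131 + 0.7·1.219 = R1.4188.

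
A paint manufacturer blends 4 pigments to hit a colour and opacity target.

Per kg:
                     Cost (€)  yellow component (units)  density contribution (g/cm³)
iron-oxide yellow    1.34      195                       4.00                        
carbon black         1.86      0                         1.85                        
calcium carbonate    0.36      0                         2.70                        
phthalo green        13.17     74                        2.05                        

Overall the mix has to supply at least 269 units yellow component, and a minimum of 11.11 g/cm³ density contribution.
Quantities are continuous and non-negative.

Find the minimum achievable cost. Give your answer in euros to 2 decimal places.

€2.59

Let x1 = kg of iron-oxide yellow, x2 = kg of carbon black, x3 = kg of calcium carbonate, x4 = kg of phthalo green.
Minimise 1.34x1 + 1.86x2 + 0.36x3 + 13.17x4 s.t.:
  195x1 + 74x4 ≥ 269   (yellow component)
  4x1 + 1.85x2 + 2.7x3 + 2.05x4 ≥ 11.11   (density contribution)
  x1, x2, x3, x4 ≥ 0.
The optimal basis is {iron-oxide yellow, calcium carbonate}; carbon black, phthalo green drop out. There the yellow component and density contribution constraints are tight.
That vertex is x1 = 1.379, x3 = 2.071.
Hence cost = 1.34·1.379 + 0.36·2.071 = €2.5934.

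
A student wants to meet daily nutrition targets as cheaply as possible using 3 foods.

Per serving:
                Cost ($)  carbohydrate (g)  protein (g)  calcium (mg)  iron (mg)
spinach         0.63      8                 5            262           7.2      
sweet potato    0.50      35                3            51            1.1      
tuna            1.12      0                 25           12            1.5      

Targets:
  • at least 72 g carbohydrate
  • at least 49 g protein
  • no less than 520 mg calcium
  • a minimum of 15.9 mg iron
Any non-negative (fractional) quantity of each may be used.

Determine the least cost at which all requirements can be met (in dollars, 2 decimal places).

$3.48

This is a linear program. Let x1 = servings of spinach, x2 = servings of sweet potato, x3 = servings of tuna.
min 0.63x1 + 0.5x2 + 1.12x3 s.t.:
  8x1 + 35x2 ≥ 72   (carbohydrate)
  5x1 + 3x2 + 25x3 ≥ 49   (protein)
  262x1 + 51x2 + 12x3 ≥ 520   (calcium)
  7.2x1 + 1.1x2 + 1.5x3 ≥ 15.9   (iron)
  x1, x2, x3 ≥ 0.
All 3 inputs are positive at the optimum. The carbohydrate, protein, iron requirements are met with equality.
Optimal quantities: spinach = 1.654 servings, sweet potato = 1.679 servings, tuna = 1.428 servings.
Objective = 0.63·1.654 + 0.5·1.679 + 1.12·1.428 = 3.4809.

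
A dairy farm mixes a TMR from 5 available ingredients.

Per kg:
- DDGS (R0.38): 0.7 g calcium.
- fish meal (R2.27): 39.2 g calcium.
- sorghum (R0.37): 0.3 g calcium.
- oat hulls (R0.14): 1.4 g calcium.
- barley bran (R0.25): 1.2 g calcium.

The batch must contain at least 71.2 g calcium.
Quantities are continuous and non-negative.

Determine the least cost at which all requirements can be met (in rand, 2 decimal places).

R4.12

Let x1 = kg of DDGS, x2 = kg of fish meal, x3 = kg of sorghum, x4 = kg of oat hulls, x5 = kg of barley bran.
min 0.38x1 + 2.27x2 + 0.37x3 + 0.14x4 + 0.25x5 with:
  0.7x1 + 39.2x2 + 0.3x3 + 1.4x4 + 1.2x5 ≥ 71.2   (calcium)
  x1, x2, x3, x4, x5 ≥ 0.
The cheapest feasible vertex uses only fish meal; DDGS, sorghum, oat hulls, barley bran are not used. There the calcium constraint is tight.
Solving gives x2 = 1.816.
Objective = 2.27·1.816 = 4.1223.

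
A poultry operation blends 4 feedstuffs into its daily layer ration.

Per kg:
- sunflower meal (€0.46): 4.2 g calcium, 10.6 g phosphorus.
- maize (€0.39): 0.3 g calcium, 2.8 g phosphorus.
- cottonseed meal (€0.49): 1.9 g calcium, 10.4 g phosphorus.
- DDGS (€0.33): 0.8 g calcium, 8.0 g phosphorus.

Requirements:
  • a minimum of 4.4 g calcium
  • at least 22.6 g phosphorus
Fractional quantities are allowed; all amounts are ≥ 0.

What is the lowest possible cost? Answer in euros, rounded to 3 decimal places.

€0.948

Set it up as a linear program. Let x1 = kg of sunflower meal, x2 = kg of maize, x3 = kg of cottonseed meal, x4 = kg of DDGS.
min 0.46x1 + 0.39x2 + 0.49x3 + 0.33x4 with:
  4.2x1 + 0.3x2 + 1.9x3 + 0.8x4 ≥ 4.4   (calcium)
  10.6x1 + 2.8x2 + 10.4x3 + 8x4 ≥ 22.6   (phosphorus)
  x1, x2, x3, x4 ≥ 0.
At the optimum only sunflower meal, DDGS are positive (maize, cottonseed meal = 0). There the calcium and phosphorus constraints are tight.
So sunflower meal = 0.6815 kg, DDGS = 1.922 kg.
Objective = 0.46·0.6815 + 0.33·1.922 = 0.94775.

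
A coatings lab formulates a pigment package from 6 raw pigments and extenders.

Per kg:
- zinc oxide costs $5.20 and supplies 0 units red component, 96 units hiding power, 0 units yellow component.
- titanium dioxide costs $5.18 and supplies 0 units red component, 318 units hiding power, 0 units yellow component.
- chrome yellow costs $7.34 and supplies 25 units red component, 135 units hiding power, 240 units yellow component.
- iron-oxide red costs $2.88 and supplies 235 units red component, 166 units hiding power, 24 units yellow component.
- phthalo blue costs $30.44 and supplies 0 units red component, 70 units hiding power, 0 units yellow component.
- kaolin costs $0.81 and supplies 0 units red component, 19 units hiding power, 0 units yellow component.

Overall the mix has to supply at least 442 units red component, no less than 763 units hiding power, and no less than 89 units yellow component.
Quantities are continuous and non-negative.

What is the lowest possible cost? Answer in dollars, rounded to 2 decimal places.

$13.08

Treat it as an LP. Let x1 = kg of zinc oxide, x2 = kg of titanium dioxide, x3 = kg of chrome yellow, x4 = kg of iron-oxide red, x5 = kg of phthalo blue, x6 = kg of kaolin.
Minimize 5.2x1 + 5.18x2 + 7.34x3 + 2.88x4 + 30.44x5 + 0.81x6 subject to:
  25x3 + 235x4 ≥ 442   (red component)
  96x1 + 318x2 + 135x3 + 166x4 + 70x5 + 19x6 ≥ 763   (hiding power)
  240x3 + 24x4 ≥ 89   (yellow component)
  x1, x2, x3, x4, x5, x6 ≥ 0.
The optimal basis is {titanium dioxide, iron-oxide red}; zinc oxide, chrome yellow, phthalo blue, kaolin drop out. Binding constraints: hiding power and yellow component.
Solving gives x2 = 0.4636, x4 = 3.708.
Objective = 5.18·0.4636 + 2.88·3.708 = 13.0805.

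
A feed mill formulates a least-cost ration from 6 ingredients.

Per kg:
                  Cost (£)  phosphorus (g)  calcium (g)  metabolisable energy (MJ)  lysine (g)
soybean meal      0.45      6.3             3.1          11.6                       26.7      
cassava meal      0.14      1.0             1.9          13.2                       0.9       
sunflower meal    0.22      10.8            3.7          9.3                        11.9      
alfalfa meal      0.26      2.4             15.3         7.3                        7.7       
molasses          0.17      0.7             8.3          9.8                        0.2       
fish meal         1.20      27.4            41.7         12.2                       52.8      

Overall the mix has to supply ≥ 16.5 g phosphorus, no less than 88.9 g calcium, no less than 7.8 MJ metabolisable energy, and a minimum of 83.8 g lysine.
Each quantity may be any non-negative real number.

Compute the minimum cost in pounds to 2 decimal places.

£2.11

Let x1 = kg of soybean meal, x2 = kg of cassava meal, x3 = kg of sunflower meal, x4 = kg of alfalfa meal, x5 = kg of molasses, x6 = kg of fish meal.
Minimise 0.45x1 + 0.14x2 + 0.22x3 + 0.26x4 + 0.17x5 + 1.2x6 s.t.:
  6.3x1 + 1x2 + 10.8x3 + 2.4x4 + 0.7x5 + 27.4x6 ≥ 16.5   (phosphorus)
  3.1x1 + 1.9x2 + 3.7x3 + 15.3x4 + 8.3x5 + 41.7x6 ≥ 88.9   (calcium)
  11.6x1 + 13.2x2 + 9.3x3 + 7.3x4 + 9.8x5 + 12.2x6 ≥ 7.8   (metabolisable energy)
  26.7x1 + 0.9x2 + 11.9x3 + 7.7x4 + 0.2x5 + 52.8x6 ≥ 83.8   (lysine)
  x1, x2, x3, x4, x5, x6 ≥ 0.
The cheapest feasible vertex uses only alfalfa meal, fish meal; soybean meal, cassava meal, sunflower meal, molasses are not used. The calcium and lysine requirements are met with equality.
So alfalfa meal = 2.464 kg, fish meal = 1.228 kg.
Hence cost = 0.26·2.464 + 1.2·1.228 = £2.1142.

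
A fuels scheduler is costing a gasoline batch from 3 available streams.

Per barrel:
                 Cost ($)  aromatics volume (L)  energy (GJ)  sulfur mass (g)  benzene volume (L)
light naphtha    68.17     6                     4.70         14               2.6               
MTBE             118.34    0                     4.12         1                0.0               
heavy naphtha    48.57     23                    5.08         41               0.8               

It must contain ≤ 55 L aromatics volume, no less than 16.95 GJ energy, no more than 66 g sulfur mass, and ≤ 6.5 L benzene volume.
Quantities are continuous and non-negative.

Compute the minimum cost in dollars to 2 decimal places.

$256.02

Let x1 = barrels of light naphtha, x2 = barrels of MTBE, x3 = barrels of heavy naphtha.
min 68.17x1 + 118.34x2 + 48.57x3 subject to:
  6x1 + 23x3 ≤ 55   (aromatics volume)
  4.7x1 + 4.12x2 + 5.08x3 ≥ 16.95   (energy)
  14x1 + 1x2 + 41x3 ≤ 66   (sulfur mass)
  2.6x1 + 0.8x3 ≤ 6.5   (benzene volume)
  x1, x2, x3 ≥ 0.
The optimal mix uses every input. There the energy, sulfur mass, benzene volume constraints are tight.
That vertex is x1 = 2.24448, x2 = 0.529698, x3 = 0.830428.
Total cost: 68.17·2.24448 + 118.34·0.529698 + 48.57·0.830428 = 256.0246.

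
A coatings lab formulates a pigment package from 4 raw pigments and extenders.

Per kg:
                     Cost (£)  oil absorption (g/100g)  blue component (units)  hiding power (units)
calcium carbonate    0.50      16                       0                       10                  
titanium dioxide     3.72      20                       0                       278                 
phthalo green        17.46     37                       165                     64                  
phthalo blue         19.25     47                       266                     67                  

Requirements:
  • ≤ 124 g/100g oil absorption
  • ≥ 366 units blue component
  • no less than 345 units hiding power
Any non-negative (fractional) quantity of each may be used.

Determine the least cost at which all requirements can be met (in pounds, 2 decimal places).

£29.87

Let x1 = kg of calcium carbonate, x2 = kg of titanium dioxide, x3 = kg of phthalo green, x4 = kg of phthalo blue.
Minimize 0.5x1 + 3.72x2 + 17.46x3 + 19.25x4 s.t.:
  16x1 + 20x2 + 37x3 + 47x4 ≤ 124   (oil absorption)
  165x3 + 266x4 ≥ 366   (blue component)
  10x1 + 278x2 + 64x3 + 67x4 ≥ 345   (hiding power)
  x1, x2, x3, x4 ≥ 0.
The minimum-cost mix takes nothing from calcium carbonate, phthalo green — only titanium dioxide, phthalo blue. Binding constraints: blue component and hiding power.
Optimal quantities: titanium dioxide = 0.9094 kg, phthalo blue = 1.376 kg.
Hence cost = 3.72·0.9094 + 19.25·1.376 = £29.8710.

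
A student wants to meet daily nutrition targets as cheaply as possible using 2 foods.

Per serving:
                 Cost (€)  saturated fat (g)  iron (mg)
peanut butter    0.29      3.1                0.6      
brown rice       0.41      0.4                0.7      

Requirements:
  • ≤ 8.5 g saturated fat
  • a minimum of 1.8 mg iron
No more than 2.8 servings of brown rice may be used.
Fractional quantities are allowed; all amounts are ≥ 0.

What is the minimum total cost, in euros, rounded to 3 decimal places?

€0.888

Treat it as an LP. Let x1 = servings of peanut butter, x2 = servings of brown rice.
Minimize 0.29x1 + 0.41x2 subject to:
  3.1x1 + 0.4x2 ≤ 8.5   (saturated fat)
  0.6x1 + 0.7x2 ≥ 1.8   (iron)
  x2 ≤ 2.8
  x1, x2 ≥ 0.
Both inputs are positive at the optimum. The saturated fat and iron requirements are met with equality.
So peanut butter = 2.71 servings, brown rice = 0.2487 servings.
Total cost: 0.29·2.71 + 0.41·0.2487 = 0.88787.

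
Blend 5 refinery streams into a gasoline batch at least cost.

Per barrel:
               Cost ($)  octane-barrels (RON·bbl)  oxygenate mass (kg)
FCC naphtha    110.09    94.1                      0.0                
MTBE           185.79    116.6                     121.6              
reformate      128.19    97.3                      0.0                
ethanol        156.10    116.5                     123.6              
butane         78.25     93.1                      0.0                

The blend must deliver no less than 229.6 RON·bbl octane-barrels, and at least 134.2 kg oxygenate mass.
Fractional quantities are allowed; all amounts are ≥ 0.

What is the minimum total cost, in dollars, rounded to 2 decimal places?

This is a linear program. Let x1 = barrels of FCC naphtha, x2 = barrels of MTBE, x3 = barrels of reformate, x4 = barrels of ethanol, x5 = barrels of butane.
Minimise 110.09x1 + 185.79x2 + 128.19x3 + 156.1x4 + 78.25x5 with:
  94.1x1 + 116.6x2 + 97.3x3 + 116.5x4 + 93.1x5 ≥ 229.6   (octane-barrels)
  121.6x2 + 123.6x4 ≥ 134.2   (oxygenate mass)
  x1, x2, x3, x4, x5 ≥ 0.
The cheapest feasible vertex uses only ethanol, butane; FCC naphtha, MTBE, reformate are not used. There the octane-barrels and oxygenate mass constraints are tight.
That vertex is x4 = 1.08576, x5 = 1.10751.
Total cost: 156.1·1.08576 + 78.25·1.10751 = 256.1498.

$256.15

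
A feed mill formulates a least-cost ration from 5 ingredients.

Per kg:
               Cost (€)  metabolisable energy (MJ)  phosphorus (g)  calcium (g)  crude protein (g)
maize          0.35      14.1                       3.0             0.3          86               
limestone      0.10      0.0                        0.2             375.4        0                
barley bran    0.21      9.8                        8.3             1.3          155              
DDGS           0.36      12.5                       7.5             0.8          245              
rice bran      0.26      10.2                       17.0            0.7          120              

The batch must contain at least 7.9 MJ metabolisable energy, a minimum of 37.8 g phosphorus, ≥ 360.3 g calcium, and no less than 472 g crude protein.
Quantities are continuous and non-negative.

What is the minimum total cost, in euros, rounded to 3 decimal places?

€0.848

Let x1 = kg of maize, x2 = kg of limestone, x3 = kg of barley bran, x4 = kg of DDGS, x5 = kg of rice bran.
Minimise 0.35x1 + 0.1x2 + 0.21x3 + 0.36x4 + 0.26x5 with:
  14.1x1 + 9.8x3 + 12.5x4 + 10.2x5 ≥ 7.9   (metabolisable energy)
  3x1 + 0.2x2 + 8.3x3 + 7.5x4 + 17x5 ≥ 37.8   (phosphorus)
  0.3x1 + 375.4x2 + 1.3x3 + 0.8x4 + 0.7x5 ≥ 360.3   (calcium)
  86x1 + 155x3 + 245x4 + 120x5 ≥ 472   (crude protein)
  x1, x2, x3, x4, x5 ≥ 0.
At the optimum only limestone, barley bran, rice bran are positive (maize, DDGS = 0). Binding constraints: phosphorus, calcium, crude protein.
So limestone = 0.9502 kg, barley bran = 2.142 kg, rice bran = 1.167 kg.
Objective = 0.1·0.9502 + 0.21·2.142 + 0.26·1.167 = 0.84826.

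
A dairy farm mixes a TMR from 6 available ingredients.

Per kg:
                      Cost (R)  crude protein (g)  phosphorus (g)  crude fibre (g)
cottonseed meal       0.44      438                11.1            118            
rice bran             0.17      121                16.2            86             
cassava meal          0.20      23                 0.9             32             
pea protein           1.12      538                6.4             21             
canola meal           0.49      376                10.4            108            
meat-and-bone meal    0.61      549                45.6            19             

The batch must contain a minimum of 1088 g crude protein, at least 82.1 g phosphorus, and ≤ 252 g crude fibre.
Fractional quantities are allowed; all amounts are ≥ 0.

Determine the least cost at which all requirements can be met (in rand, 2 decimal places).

Let x1 = kg of cottonseed meal, x2 = kg of rice bran, x3 = kg of cassava meal, x4 = kg of pea protein, x5 = kg of canola meal, x6 = kg of meat-and-bone meal.
Minimise 0.44x1 + 0.17x2 + 0.2x3 + 1.12x4 + 0.49x5 + 0.61x6 with:
  438x1 + 121x2 + 23x3 + 538x4 + 376x5 + 549x6 ≥ 1088   (crude protein)
  11.1x1 + 16.2x2 + 0.9x3 + 6.4x4 + 10.4x5 + 45.6x6 ≥ 82.1   (phosphorus)
  118x1 + 86x2 + 32x3 + 21x4 + 108x5 + 19x6 ≤ 252   (crude fibre)
  x1, x2, x3, x4, x5, x6 ≥ 0.
The optimal basis is {cottonseed meal, meat-and-bone meal}; rice bran, cassava meal, pea protein, canola meal drop out. Binding constraints: crude protein and phosphorus.
So cottonseed meal = 0.3271 kg, meat-and-bone meal = 1.721 kg.
Cost = 0.44·0.3271 + 0.61·1.721 = 1.1937.

R1.19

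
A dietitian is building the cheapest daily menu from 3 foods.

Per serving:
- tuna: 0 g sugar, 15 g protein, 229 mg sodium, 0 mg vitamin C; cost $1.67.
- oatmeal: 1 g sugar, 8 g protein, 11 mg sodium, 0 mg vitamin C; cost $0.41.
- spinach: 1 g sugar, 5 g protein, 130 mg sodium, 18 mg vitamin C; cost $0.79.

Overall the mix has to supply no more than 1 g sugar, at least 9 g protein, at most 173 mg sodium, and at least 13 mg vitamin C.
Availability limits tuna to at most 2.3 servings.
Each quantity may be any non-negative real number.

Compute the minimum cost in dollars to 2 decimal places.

This is a linear program. Let x1 = servings of tuna, x2 = servings of oatmeal, x3 = servings of spinach.
Minimize 1.67x1 + 0.41x2 + 0.79x3 subject to:
  1x2 + 1x3 ≤ 1   (sugar)
  15x1 + 8x2 + 5x3 ≥ 9   (protein)
  229x1 + 11x2 + 130x3 ≤ 173   (sodium)
  18x3 ≥ 13   (vitamin C)
  x1 ≤ 2.3
  x1, x2, x3 ≥ 0.
All 3 inputs are positive at the optimum. There the sugar, protein, vitamin C constraints are tight.
So tuna = 0.2111 servings, oatmeal = 0.2778 servings, spinach = 0.7222 servings.
Objective = 1.67·0.2111 + 0.41·0.2778 + 0.79·0.7222 = 1.0370.

$1.04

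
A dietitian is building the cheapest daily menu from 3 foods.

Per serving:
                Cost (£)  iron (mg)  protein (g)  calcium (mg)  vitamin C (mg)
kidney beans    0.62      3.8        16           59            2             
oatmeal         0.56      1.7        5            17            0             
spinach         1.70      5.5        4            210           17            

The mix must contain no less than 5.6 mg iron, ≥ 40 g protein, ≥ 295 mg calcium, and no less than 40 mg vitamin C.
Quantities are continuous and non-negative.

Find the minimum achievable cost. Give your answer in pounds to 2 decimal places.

£4.83

Let x1 = servings of kidney beans, x2 = servings of oatmeal, x3 = servings of spinach.
Minimise 0.62x1 + 0.56x2 + 1.7x3 subject to:
  3.8x1 + 1.7x2 + 5.5x3 ≥ 5.6   (iron)
  16x1 + 5x2 + 4x3 ≥ 40   (protein)
  59x1 + 17x2 + 210x3 ≥ 295   (calcium)
  2x1 + 17x3 ≥ 40   (vitamin C)
  x1, x2, x3 ≥ 0.
The optimal basis is {kidney beans, spinach}; oatmeal drops out. The protein and vitamin C requirements are met with equality.
Solving gives x1 = 1.97, x3 = 2.121.
Total cost: 0.62·1.97 + 1.7·2.121 = 4.8271.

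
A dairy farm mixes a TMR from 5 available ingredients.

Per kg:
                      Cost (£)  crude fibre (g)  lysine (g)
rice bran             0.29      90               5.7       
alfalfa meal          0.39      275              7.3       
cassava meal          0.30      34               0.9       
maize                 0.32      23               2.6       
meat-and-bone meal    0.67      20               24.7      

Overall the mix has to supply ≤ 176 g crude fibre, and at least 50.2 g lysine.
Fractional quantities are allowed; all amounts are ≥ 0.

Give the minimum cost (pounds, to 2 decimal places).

£1.36

Let x1 = kg of rice bran, x2 = kg of alfalfa meal, x3 = kg of cassava meal, x4 = kg of maize, x5 = kg of meat-and-bone meal.
min 0.29x1 + 0.39x2 + 0.3x3 + 0.32x4 + 0.67x5 with:
  90x1 + 275x2 + 34x3 + 23x4 + 20x5 ≤ 176   (crude fibre)
  5.7x1 + 7.3x2 + 0.9x3 + 2.6x4 + 24.7x5 ≥ 50.2   (lysine)
  x1, x2, x3, x4, x5 ≥ 0.
The cheapest feasible vertex uses only meat-and-bone meal; rice bran, alfalfa meal, cassava meal, maize are not used. Binding constraint: lysine.
Optimal quantities: meat-and-bone meal = 2.032 kg.
Hence cost = 0.67·2.032 = £1.3614.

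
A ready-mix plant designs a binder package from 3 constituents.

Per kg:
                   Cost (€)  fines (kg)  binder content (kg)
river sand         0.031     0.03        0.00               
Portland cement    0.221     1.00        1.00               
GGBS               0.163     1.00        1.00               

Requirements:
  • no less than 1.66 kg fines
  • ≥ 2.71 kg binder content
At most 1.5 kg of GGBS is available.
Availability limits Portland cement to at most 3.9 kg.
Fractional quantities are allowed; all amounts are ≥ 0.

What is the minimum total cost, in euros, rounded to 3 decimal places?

€0.512

Let x1 = kg of river sand, x2 = kg of Portland cement, x3 = kg of GGBS.
Minimize 0.031x1 + 0.221x2 + 0.163x3 s.t.:
  0.03x1 + 1x2 + 1x3 ≥ 1.66   (fines)
  1x2 + 1x3 ≥ 2.71   (binder content)
  x3 ≤ 1.5
  x2 ≤ 3.9
  x1, x2, x3 ≥ 0.
The optimal basis is {Portland cement, GGBS}; river sand drops out. There the binder content and the GGBS cap constraints are tight.
So Portland cement = 1.21 kg, GGBS = 1.5 kg.
Cost = 0.221·1.21 + 0.163·1.5 = 0.51191.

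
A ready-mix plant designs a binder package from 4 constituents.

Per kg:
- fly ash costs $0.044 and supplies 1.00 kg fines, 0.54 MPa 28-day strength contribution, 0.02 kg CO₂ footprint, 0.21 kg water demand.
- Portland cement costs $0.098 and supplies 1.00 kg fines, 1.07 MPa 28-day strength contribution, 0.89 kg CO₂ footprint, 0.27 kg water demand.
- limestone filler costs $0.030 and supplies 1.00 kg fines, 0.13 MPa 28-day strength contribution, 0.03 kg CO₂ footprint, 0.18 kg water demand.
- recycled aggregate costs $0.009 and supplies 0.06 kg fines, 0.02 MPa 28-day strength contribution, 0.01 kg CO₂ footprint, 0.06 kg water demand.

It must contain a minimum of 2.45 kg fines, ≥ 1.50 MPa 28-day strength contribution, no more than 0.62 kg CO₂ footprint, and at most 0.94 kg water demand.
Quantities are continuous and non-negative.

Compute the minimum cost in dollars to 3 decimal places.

$0.122

Treat it as an LP. Let x1 = kg of fly ash, x2 = kg of Portland cement, x3 = kg of limestone filler, x4 = kg of recycled aggregate.
Minimise 0.044x1 + 0.098x2 + 0.03x3 + 0.009x4 with:
  1x1 + 1x2 + 1x3 + 0.06x4 ≥ 2.45   (fines)
  0.54x1 + 1.07x2 + 0.13x3 + 0.02x4 ≥ 1.5   (28-day strength contribution)
  0.02x1 + 0.89x2 + 0.03x3 + 0.01x4 ≤ 0.62   (CO₂ footprint)
  0.21x1 + 0.27x2 + 0.18x3 + 0.06x4 ≤ 0.94   (water demand)
  x1, x2, x3, x4 ≥ 0.
At the optimum only fly ash is positive (Portland cement, limestone filler, recycled aggregate = 0). Binding constraint: 28-day strength contribution.
So fly ash = 2.778 kg.
Objective = 0.044·2.778 = 0.12223.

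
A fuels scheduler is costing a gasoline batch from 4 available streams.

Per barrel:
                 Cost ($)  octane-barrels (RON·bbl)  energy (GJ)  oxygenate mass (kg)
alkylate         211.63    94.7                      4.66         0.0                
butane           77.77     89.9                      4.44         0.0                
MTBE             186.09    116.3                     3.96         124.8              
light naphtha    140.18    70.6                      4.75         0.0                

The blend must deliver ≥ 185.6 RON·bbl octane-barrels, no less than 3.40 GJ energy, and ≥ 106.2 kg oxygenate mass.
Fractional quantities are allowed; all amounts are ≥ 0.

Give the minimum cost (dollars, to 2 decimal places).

$233.30

Treat it as an LP. Let x1 = barrels of alkylate, x2 = barrels of butane, x3 = barrels of MTBE, x4 = barrels of light naphtha.
Minimize 211.63x1 + 77.77x2 + 186.09x3 + 140.18x4 with:
  94.7x1 + 89.9x2 + 116.3x3 + 70.6x4 ≥ 185.6   (octane-barrels)
  4.66x1 + 4.44x2 + 3.96x3 + 4.75x4 ≥ 3.4   (energy)
  124.8x3 ≥ 106.2   (oxygenate mass)
  x1, x2, x3, x4 ≥ 0.
The optimal basis is {butane, MTBE}; alkylate, light naphtha drop out. There the octane-barrels and oxygenate mass constraints are tight.
That vertex is x2 = 0.96366, x3 = 0.85096.
Cost = 77.77·0.96366 + 186.09·0.85096 = 233.2990.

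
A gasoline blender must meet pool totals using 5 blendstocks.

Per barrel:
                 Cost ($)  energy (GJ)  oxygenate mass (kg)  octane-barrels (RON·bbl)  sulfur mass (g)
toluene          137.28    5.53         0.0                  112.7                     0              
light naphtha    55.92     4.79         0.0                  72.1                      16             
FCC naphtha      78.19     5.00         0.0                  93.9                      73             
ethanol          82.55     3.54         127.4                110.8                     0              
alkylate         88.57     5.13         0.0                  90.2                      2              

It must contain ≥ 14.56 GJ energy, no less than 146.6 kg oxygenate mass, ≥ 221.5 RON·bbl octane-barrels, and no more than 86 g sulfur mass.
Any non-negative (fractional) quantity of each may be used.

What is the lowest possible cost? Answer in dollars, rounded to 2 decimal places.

$217.41

Let x1 = barrels of toluene, x2 = barrels of light naphtha, x3 = barrels of FCC naphtha, x4 = barrels of ethanol, x5 = barrels of alkylate.
Minimize 137.28x1 + 55.92x2 + 78.19x3 + 82.55x4 + 88.57x5 with:
  5.53x1 + 4.79x2 + 5x3 + 3.54x4 + 5.13x5 ≥ 14.56   (energy)
  127.4x4 ≥ 146.6   (oxygenate mass)
  112.7x1 + 72.1x2 + 93.9x3 + 110.8x4 + 90.2x5 ≥ 221.5   (octane-barrels)
  16x2 + 73x3 + 2x5 ≤ 86   (sulfur mass)
  x1, x2, x3, x4, x5 ≥ 0.
The optimal basis is {light naphtha, ethanol}; toluene, FCC naphtha, alkylate drop out. The energy and oxygenate mass requirements are met with equality.
That vertex is x2 = 2.1892, x4 = 1.1507.
Objective = 55.92·2.1892 + 82.55·1.1507 = 217.4103.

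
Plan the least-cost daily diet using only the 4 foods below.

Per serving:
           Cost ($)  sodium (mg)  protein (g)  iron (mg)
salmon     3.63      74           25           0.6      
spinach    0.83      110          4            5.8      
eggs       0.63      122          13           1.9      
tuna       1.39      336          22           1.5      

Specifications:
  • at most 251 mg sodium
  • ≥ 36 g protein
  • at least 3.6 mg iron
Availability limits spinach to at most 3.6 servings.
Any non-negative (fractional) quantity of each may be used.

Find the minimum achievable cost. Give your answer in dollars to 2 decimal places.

Treat it as an LP. Let x1 = servings of salmon, x2 = servings of spinach, x3 = servings of eggs, x4 = servings of tuna.
Minimise 3.63x1 + 0.83x2 + 0.63x3 + 1.39x4 s.t.:
  74x1 + 110x2 + 122x3 + 336x4 ≤ 251   (sodium)
  25x1 + 4x2 + 13x3 + 22x4 ≥ 36   (protein)
  0.6x1 + 5.8x2 + 1.9x3 + 1.5x4 ≥ 3.6   (iron)
  x2 ≤ 3.6
  x1, x2, x3, x4 ≥ 0.
At the optimum only salmon, eggs are positive (spinach, tuna = 0). The sodium and protein requirements are met with equality.
That vertex is x1 = 0.5407, x3 = 1.729.
Total cost: 3.63·0.5407 + 0.63·1.729 = 3.0520.

$3.05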